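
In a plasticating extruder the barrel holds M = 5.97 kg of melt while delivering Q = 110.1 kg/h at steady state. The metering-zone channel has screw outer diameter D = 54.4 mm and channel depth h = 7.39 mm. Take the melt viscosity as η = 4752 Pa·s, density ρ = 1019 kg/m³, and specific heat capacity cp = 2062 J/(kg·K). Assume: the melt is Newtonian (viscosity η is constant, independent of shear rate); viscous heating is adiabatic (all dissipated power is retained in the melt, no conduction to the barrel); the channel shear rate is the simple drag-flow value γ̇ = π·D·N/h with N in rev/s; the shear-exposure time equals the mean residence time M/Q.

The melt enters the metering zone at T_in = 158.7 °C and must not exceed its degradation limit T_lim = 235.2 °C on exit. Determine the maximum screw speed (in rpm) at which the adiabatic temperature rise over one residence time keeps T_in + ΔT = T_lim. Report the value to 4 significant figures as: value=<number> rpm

Throughput in SI: Q_s = 110.1 kg/h ÷ 3600 s/h = 0.0305833 kg/s
t_res = M / Q_s = 5.97 / 0.0305833 = 195.204 s
Convert to metres: D = 0.0544 m, h = 0.00739 m
Allowable rise: ΔT_a = T_lim − T_in = 235.2 − 158.7 = 76.5 K
γ̇_max² = ΔT_a·ρ·cp/(η·t_res) = 76.5·1019·2062/(4752·195.204) = 173.284 s⁻²
γ̇_max = √173.284 = 13.1637 s⁻¹
N_max = γ̇_max h / (πD) = 13.1637·0.00739/(π·0.0544) = 0.569213 rev/s → ×60 = 34.1528 rpm

value=34.15 rpm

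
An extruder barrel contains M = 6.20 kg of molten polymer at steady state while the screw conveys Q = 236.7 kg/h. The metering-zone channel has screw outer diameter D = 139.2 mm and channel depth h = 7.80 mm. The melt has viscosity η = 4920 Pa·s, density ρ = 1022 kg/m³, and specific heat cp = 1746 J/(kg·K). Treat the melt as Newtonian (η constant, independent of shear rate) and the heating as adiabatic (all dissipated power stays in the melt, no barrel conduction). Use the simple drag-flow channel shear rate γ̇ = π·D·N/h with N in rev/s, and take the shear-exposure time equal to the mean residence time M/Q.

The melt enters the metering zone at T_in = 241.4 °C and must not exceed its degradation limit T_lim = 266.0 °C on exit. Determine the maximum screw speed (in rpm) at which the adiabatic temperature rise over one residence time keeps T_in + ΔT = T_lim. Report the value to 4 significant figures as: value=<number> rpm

value=10.41 rpm

Throughput in SI: Q_s = 236.7 kg/h ÷ 3600 s/h = 0.06575 kg/s
t_res = M / Q_s = 6.20 ÷ 0.06575 = 94.2966 s
D = 139.2 mm = 0.1392 m;  h = 7.80 mm = 0.0078 m
Allowable rise: ΔT_a = T_lim − T_in = 266.0 − 241.4 = 24.6 K
Invert ΔT = ηγ̇²t_res/(ρcp) for γ̇: γ̇_max² = ΔT_a ρ cp / (η t_res) = 24.6·1022·1746 / (4920·94.2966) = 94.617 s⁻²
γ̇_max = √94.617 = 9.72713 s⁻¹
N_max = γ̇_max·h / (π·D) = 9.72713 · 0.0078 / (π · 0.1392) = 0.173496 rev/s = 10.4098 rpm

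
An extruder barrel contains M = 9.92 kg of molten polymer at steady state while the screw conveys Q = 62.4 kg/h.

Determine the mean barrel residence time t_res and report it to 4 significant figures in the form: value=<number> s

Convert throughput: Q = 62.4 kg/h = 62.4/3600 = 0.0173333 kg/s
t_res = M / Q_s = 9.92 ÷ 0.0173333 = 572.308 s

value=572.3 s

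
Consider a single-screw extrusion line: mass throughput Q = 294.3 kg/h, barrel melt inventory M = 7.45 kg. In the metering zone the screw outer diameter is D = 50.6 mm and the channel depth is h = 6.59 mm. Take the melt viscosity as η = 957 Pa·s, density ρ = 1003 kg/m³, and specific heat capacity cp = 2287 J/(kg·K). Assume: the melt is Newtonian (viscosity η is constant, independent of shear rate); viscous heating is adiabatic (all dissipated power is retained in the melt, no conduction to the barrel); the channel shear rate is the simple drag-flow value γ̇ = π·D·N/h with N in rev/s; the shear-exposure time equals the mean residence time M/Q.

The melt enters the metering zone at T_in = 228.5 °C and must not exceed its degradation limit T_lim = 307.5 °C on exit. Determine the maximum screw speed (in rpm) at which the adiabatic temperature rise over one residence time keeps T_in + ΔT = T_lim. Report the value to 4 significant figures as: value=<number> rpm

Q_s = Q / 3600 = 294.3 / 3600 = 0.08175 kg/s
t_res = M / Q_s = 7.45 / 0.08175 = 91.1315 s
Convert to metres: D = 0.0506 m, h = 0.00659 m
ΔT_a = T_lim − T_in = 307.5 °C − 228.5 °C = 79 K
Invert ΔT = ηγ̇²t_res/(ρcp) for γ̇: γ̇_max² = ΔT_a ρ cp / (η t_res) = 79·1003·2287 / (957·91.1315) = 2077.85 s⁻²
γ̇_max = √2077.85 = 45.5834 s⁻¹
N_max = γ̇_max·h / (π·D) = 45.5834 · 0.00659 / (π · 0.0506) = 1.8897 rev/s = 113.382 rpm

value=113.4 rpm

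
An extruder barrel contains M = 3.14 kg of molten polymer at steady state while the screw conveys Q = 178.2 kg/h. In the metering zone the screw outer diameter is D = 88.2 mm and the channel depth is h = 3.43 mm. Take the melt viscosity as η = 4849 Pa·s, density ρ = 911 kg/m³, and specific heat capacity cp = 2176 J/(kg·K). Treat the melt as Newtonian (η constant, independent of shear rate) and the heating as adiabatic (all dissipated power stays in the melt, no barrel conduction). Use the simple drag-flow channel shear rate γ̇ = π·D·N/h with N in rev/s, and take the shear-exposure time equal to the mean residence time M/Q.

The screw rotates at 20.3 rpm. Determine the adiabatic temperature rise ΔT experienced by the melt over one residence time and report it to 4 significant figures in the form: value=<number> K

value=115.9 K

Convert throughput: Q = 178.2 kg/h = 178.2/3600 = 0.0495 kg/s
t_res = M / Q_s = 3.14 / 0.0495 = 63.4343 s
D = 88.2 mm = 0.0882 m;  h = 3.43 mm = 0.00343 m;  N = 20.3 rpm / 60 = 0.338333 rev/s
γ̇ = π·D·N / h = π · 0.0882 · 0.338333 / 0.00343 = 27.3319 s⁻¹
ΔT = η·γ̇²·t_res/(ρ·cp) = [4849 × 27.3319² × 63.4343] / [911 × 2176] = 115.914 K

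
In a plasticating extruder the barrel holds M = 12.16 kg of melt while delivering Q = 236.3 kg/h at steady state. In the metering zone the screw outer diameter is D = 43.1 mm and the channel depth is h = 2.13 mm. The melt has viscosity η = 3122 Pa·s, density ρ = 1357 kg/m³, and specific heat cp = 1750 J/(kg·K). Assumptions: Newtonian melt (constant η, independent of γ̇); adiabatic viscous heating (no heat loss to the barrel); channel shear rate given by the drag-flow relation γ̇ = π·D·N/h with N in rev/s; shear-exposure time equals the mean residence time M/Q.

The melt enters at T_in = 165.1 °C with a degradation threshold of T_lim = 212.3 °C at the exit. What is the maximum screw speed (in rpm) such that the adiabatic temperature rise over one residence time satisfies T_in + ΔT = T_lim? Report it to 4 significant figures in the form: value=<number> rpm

Throughput in SI: Q_s = 236.3 kg/h ÷ 3600 s/h = 0.0656389 kg/s
Mean residence time: t_res = M/Q_s = 12.16 kg / 0.0656389 kg/s = 185.256 s
Convert to metres: D = 0.0431 m, h = 0.00213 m
ΔT_a = T_lim − T_in = 212.3 °C − 165.1 °C = 47.2 K
γ̇_max² = ΔT_a·ρ·cp/(η·t_res) = 47.2·1357·1750/(3122·185.256) = 193.8 s⁻²
γ̇_max = sqrt(193.8) = 13.9212 s⁻¹
N_max = γ̇_max·h / (π·D) = 13.9212 · 0.00213 / (π · 0.0431) = 0.218993 rev/s = 13.1396 rpm

value=13.14 rpm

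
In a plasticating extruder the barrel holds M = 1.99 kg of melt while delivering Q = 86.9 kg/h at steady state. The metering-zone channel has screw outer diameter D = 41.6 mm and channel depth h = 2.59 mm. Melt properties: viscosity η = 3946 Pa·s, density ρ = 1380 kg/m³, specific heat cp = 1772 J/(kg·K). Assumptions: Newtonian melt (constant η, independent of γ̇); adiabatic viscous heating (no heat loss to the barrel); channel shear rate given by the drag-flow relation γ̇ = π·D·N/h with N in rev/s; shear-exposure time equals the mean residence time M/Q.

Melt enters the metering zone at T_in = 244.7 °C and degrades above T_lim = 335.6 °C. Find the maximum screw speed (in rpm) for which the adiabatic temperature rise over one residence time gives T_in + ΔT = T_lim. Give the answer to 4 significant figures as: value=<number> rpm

Throughput in SI: Q_s = 86.9 kg/h ÷ 3600 s/h = 0.0241389 kg/s
Mean residence time: t_res = M/Q_s = 1.99 kg / 0.0241389 kg/s = 82.4396 s
Geometry in SI: D = 41.6 mm → 0.0416 m, h = 2.59 mm → 0.00259 m
ΔT_a = T_lim − T_in = 335.6 − 244.7 = 90.9 K
γ̇_max² = ΔT_a·ρ·cp / (η·t_res) = [90.9 × 1380 × 1772] / [3946 × 82.4396] = 683.304 s⁻²
γ̇_max = √683.304 = 26.1401 s⁻¹
N_max = γ̇_max·h / (π·D) = 26.1401 · 0.00259 / (π · 0.0416) = 0.51804 rev/s = 31.0824 rpm

value=31.08 rpm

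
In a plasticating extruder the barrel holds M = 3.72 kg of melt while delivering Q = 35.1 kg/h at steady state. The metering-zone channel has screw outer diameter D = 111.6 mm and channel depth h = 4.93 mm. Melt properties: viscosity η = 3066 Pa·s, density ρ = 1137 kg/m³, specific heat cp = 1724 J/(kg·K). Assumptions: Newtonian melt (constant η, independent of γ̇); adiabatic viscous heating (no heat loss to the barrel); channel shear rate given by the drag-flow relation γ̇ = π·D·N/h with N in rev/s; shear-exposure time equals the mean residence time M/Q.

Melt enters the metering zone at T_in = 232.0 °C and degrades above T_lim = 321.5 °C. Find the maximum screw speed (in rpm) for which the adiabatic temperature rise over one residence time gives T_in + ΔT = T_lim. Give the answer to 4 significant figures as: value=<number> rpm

Throughput in SI: Q_s = 35.1 kg/h ÷ 3600 s/h = 0.00975 kg/s
Mean residence time: t_res = M/Q_s = 3.72 kg / 0.00975 kg/s = 381.538 s
D = 111.6 mm = 0.1116 m;  h = 4.93 mm = 0.00493 m
Allowable rise: ΔT_a = T_lim − T_in = 321.5 − 232.0 = 89.5 K
γ̇_max² = ΔT_a·ρ·cp / (η·t_res) = [89.5 × 1137 × 1724] / [3066 × 381.538] = 149.972 s⁻²
Take the square root: γ̇_max = √(149.972) = 12.2463 s⁻¹
N_max = γ̇_max·h / (π·D) = 12.2463 · 0.00493 / (π · 0.1116) = 0.172202 rev/s = 10.3321 rpm

value=10.33 rpm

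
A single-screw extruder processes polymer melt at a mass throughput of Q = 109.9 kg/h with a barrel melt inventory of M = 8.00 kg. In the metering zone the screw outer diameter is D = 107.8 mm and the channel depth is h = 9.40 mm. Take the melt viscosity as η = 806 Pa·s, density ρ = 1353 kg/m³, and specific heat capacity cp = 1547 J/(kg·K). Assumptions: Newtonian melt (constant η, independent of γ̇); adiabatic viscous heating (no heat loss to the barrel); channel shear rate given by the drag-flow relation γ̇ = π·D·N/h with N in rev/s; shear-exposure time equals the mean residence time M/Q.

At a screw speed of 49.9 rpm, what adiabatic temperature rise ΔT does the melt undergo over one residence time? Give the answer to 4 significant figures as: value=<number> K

Q_s = Q / 3600 = 109.9 / 3600 = 0.0305278 kg/s
t_res = M / Q_s = 8.00 / 0.0305278 = 262.056 s
Geometry in metres: D = 107.8 mm → 0.1078 m, h = 9.40 mm → 0.0094 m; screw speed N = 49.9 rpm = 0.831667 rev/s
Shear rate: γ̇ = πDN/h = π·0.1078·0.831667/0.0094 = 29.9633 s⁻¹
ΔT = η·γ̇²·t_res/(ρ·cp) = [806 × 29.9633² × 262.056] / [1353 × 1547] = 90.5987 K

value=90.60 K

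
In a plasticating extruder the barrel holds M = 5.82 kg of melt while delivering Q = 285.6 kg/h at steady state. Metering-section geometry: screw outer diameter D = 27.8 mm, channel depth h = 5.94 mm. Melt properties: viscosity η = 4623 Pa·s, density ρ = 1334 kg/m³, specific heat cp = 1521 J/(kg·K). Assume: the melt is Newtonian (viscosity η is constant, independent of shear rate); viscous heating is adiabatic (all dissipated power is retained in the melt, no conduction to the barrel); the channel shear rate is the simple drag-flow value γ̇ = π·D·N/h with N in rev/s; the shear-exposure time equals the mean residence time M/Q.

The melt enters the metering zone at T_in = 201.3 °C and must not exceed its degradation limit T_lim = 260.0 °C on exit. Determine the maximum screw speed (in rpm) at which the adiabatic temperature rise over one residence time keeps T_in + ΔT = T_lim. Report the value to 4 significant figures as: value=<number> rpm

Throughput in SI: Q_s = 285.6 kg/h ÷ 3600 s/h = 0.0793333 kg/s
Mean residence time: t_res = M/Q_s = 5.82 kg / 0.0793333 kg/s = 73.3613 s
Convert to metres: D = 0.0278 m, h = 0.00594 m
Allowable rise: ΔT_a = T_lim − T_in = 260.0 − 201.3 = 58.7 K
γ̇_max² = ΔT_a·ρ·cp / (η·t_res) = [58.7 × 1334 × 1521] / [4623 × 73.3613] = 351.182 s⁻²
Take the square root: γ̇_max = √(351.182) = 18.7398 s⁻¹
Solve γ̇ = πDN/h for N: N_max = γ̇_max·h/(π·D) = 18.7398 × 0.00594 / (π × 0.0278) = 1.27455 rev/s = 76.4732 rpm

value=76.47 rpm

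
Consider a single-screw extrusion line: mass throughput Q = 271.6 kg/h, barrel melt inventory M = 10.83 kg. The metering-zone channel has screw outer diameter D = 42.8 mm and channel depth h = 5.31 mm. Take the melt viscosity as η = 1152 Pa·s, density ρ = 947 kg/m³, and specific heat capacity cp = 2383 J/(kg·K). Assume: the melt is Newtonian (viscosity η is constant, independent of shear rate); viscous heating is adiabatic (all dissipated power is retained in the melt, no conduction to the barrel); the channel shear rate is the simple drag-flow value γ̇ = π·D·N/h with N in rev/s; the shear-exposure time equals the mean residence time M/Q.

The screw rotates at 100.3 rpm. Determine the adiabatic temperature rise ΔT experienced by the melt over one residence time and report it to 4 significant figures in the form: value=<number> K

Convert throughput: Q = 271.6 kg/h = 271.6/3600 = 0.0754444 kg/s
t_res = M / Q_s = 10.83 ÷ 0.0754444 = 143.549 s
Geometry in metres: D = 42.8 mm → 0.0428 m, h = 5.31 mm → 0.00531 m; screw speed N = 100.3 rpm = 1.67167 rev/s
Shear rate: γ̇ = πDN/h = π·0.0428·1.67167/0.00531 = 42.3301 s⁻¹
ΔT = η·γ̇²·t_res / (ρ·cp) = 1152 · (42.3301)² · 143.549 / (947 · 2383) = 131.304 K

value=131.3 K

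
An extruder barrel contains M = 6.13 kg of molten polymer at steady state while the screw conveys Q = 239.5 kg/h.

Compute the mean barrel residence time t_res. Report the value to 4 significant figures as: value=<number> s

Throughput in SI: Q_s = 239.5 kg/h ÷ 3600 s/h = 0.0665278 kg/s
t_res = M / Q_s = 6.13 ÷ 0.0665278 = 92.142 s

value=92.14 s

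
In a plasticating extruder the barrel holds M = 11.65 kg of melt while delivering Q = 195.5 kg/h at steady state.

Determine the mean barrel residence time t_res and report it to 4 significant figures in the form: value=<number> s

Convert throughput: Q = 195.5 kg/h = 195.5/3600 = 0.0543056 kg/s
t_res = M / Q_s = 11.65 / 0.0543056 = 214.527 s

value=214.5 s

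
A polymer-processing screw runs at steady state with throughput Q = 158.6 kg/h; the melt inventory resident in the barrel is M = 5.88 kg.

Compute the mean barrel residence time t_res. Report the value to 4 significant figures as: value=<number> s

value=133.5 s

Convert throughput: Q = 158.6 kg/h = 158.6/3600 = 0.0440556 kg/s
t_res = M / Q_s = 5.88 / 0.0440556 = 133.468 s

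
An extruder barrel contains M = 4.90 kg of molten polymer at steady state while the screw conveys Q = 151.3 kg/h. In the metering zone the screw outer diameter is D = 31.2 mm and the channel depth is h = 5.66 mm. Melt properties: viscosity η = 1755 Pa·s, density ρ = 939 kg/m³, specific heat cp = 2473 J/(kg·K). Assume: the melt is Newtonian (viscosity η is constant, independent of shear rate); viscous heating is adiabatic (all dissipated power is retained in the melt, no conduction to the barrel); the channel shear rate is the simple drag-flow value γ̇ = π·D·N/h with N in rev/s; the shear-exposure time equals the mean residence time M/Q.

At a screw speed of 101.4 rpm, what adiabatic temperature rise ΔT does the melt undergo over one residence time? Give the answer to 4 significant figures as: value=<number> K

Q_s = Q / 3600 = 151.3 / 3600 = 0.0420278 kg/s
t_res = M / Q_s = 4.90 ÷ 0.0420278 = 116.59 s
Geometry in metres: D = 31.2 mm → 0.0312 m, h = 5.66 mm → 0.00566 m; screw speed N = 101.4 rpm = 1.69 rev/s
γ̇ = π·D·N / h = π · 0.0312 · 1.69 / 0.00566 = 29.2668 s⁻¹
ΔT = η·γ̇²·t_res / (ρ·cp) = 1755 · (29.2668)² · 116.59 / (939 · 2473) = 75.4739 K

value=75.47 K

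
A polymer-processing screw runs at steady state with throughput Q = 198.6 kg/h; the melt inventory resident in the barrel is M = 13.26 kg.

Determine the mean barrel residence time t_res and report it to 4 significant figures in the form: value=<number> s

Convert throughput: Q = 198.6 kg/h = 198.6/3600 = 0.0551667 kg/s
t_res = M / Q_s = 13.26 / 0.0551667 = 240.363 s

value=240.4 s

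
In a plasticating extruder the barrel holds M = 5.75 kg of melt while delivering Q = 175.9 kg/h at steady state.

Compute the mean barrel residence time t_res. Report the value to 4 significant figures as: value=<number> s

value=117.7 s

Throughput in SI: Q_s = 175.9 kg/h ÷ 3600 s/h = 0.0488611 kg/s
t_res = M / Q_s = 5.75 ÷ 0.0488611 = 117.681 s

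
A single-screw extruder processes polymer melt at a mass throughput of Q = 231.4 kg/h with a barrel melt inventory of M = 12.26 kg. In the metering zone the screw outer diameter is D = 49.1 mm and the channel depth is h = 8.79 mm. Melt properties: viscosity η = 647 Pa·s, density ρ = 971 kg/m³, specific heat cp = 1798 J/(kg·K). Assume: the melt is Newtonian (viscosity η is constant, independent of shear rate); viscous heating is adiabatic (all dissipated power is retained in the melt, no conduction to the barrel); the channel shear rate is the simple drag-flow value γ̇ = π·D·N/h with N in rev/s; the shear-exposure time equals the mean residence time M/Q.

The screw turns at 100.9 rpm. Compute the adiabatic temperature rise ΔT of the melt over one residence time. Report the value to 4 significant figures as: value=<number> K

value=61.56 K

Q_s = Q / 3600 = 231.4 / 3600 = 0.0642778 kg/s
t_res = M / Q_s = 12.26 / 0.0642778 = 190.735 s
Convert to SI: D = 0.0491 m, h = 0.00879 m, N = 100.9/60 = 1.68167 rev/s
Shear rate: γ̇ = πDN/h = π·0.0491·1.68167/0.00879 = 29.5109 s⁻¹
Adiabatic rise: ΔT = η γ̇² t_res / (ρ cp) = 647·(29.5109)²·190.735 / (971·1798) = 61.5587 K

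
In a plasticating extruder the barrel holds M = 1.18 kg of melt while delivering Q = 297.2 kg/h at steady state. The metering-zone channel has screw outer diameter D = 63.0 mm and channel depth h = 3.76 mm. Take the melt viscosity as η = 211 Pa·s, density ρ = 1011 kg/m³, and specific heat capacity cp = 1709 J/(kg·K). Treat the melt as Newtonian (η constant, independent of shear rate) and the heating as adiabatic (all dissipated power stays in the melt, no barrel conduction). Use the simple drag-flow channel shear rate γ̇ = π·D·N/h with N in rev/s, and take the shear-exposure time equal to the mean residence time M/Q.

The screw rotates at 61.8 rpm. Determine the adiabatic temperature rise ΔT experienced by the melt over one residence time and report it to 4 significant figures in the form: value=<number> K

Convert throughput: Q = 297.2 kg/h = 297.2/3600 = 0.0825556 kg/s
Mean residence time: t_res = M/Q_s = 1.18 kg / 0.0825556 kg/s = 14.2934 s
D = 63.0 mm = 0.063 m;  h = 3.76 mm = 0.00376 m;  N = 61.8 rpm / 60 = 1.03 rev/s
γ̇ = π D N / h = (π)(0.063)(1.03) / 0.00376 = 54.2175 s⁻¹
ΔT = η·γ̇²·t_res/(ρ·cp) = [211 × 54.2175² × 14.2934] / [1011 × 1709] = 5.13103 K

value=5.131 K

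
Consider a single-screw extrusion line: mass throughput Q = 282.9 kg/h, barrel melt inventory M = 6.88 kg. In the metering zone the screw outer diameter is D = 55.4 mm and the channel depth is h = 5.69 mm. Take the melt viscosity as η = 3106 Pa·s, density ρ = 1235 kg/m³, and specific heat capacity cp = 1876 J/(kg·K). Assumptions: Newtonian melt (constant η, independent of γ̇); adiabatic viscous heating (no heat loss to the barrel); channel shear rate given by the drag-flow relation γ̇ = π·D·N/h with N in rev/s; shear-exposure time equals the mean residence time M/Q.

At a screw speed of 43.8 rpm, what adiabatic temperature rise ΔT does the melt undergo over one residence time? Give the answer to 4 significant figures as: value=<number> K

value=58.52 K

Q_s = Q / 3600 = 282.9 / 3600 = 0.0785833 kg/s
t_res = M / Q_s = 6.88 ÷ 0.0785833 = 87.5504 s
Convert to SI: D = 0.0554 m, h = 0.00569 m, N = 43.8/60 = 0.73 rev/s
Shear rate: γ̇ = πDN/h = π·0.0554·0.73/0.00569 = 22.329 s⁻¹
ΔT = η·γ̇²·t_res / (ρ·cp) = 3106 · (22.329)² · 87.5504 / (1235 · 1876) = 58.5194 K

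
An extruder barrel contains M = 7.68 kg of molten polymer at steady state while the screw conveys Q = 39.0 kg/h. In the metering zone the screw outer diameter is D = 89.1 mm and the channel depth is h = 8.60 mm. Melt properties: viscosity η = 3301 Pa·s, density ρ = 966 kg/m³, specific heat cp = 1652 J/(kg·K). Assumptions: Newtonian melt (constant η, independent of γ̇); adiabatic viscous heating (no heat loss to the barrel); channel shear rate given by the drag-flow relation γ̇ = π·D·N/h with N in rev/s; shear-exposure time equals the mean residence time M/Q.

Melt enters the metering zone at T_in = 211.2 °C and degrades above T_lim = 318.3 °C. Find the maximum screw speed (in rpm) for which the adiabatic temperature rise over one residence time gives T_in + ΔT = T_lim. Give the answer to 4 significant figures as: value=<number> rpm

Throughput in SI: Q_s = 39.0 kg/h ÷ 3600 s/h = 0.0108333 kg/s
t_res = M / Q_s = 7.68 ÷ 0.0108333 = 708.923 s
D = 89.1 mm = 0.0891 m;  h = 8.60 mm = 0.0086 m
ΔT_a = T_lim − T_in = 318.3 − 211.2 = 107.1 K
γ̇_max² = ΔT_a·ρ·cp/(η·t_res) = 107.1·966·1652/(3301·708.923) = 73.0352 s⁻²
γ̇_max = √73.0352 = 8.54606 s⁻¹
N_max = γ̇_max·h / (π·D) = 8.54606 · 0.0086 / (π · 0.0891) = 0.262565 rev/s = 15.7539 rpm

value=15.75 rpm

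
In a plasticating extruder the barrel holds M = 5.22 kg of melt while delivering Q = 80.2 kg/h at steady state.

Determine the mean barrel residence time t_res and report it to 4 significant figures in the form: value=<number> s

value=234.3 s

Q_s = Q / 3600 = 80.2 / 3600 = 0.0222778 kg/s
t_res = M / Q_s = 5.22 ÷ 0.0222778 = 234.314 s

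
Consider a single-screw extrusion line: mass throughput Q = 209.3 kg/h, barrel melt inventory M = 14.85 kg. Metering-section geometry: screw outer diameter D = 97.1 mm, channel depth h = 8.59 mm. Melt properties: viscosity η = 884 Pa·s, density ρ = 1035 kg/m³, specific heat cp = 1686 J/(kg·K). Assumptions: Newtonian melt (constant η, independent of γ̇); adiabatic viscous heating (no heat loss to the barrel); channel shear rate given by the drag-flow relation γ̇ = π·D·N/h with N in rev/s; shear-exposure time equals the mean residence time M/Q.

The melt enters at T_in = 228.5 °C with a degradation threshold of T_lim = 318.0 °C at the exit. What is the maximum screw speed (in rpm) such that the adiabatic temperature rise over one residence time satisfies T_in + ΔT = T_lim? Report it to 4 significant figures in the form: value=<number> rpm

value=44.44 rpm

Q_s = Q / 3600 = 209.3 / 3600 = 0.0581389 kg/s
Mean residence time: t_res = M/Q_s = 14.85 kg / 0.0581389 kg/s = 255.423 s
Geometry in SI: D = 97.1 mm → 0.0971 m, h = 8.59 mm → 0.00859 m
Allowable rise: ΔT_a = T_lim − T_in = 318.0 − 228.5 = 89.5 K
γ̇_max² = ΔT_a·ρ·cp / (η·t_res) = [89.5 × 1035 × 1686] / [884 × 255.423] = 691.686 s⁻²
γ̇_max = sqrt(691.686) = 26.2999 s⁻¹
N_max = γ̇_max·h / (π·D) = 26.2999 · 0.00859 / (π · 0.0971) = 0.740591 rev/s = 44.4355 rpm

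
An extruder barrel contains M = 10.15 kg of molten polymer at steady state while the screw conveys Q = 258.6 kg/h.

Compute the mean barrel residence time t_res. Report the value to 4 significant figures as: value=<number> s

Throughput in SI: Q_s = 258.6 kg/h ÷ 3600 s/h = 0.0718333 kg/s
t_res = M / Q_s = 10.15 / 0.0718333 = 141.299 s

value=141.3 s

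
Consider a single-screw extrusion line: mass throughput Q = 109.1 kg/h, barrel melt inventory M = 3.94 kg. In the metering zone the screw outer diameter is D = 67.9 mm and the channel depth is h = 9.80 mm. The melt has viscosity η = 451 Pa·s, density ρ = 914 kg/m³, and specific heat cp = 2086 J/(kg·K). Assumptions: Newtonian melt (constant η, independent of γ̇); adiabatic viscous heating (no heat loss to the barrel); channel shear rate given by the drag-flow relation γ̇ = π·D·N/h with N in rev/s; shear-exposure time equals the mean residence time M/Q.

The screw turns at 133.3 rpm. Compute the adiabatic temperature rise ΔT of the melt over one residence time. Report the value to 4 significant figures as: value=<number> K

Convert throughput: Q = 109.1 kg/h = 109.1/3600 = 0.0303056 kg/s
t_res = M / Q_s = 3.94 / 0.0303056 = 130.009 s
Geometry in metres: D = 67.9 mm → 0.0679 m, h = 9.80 mm → 0.0098 m; screw speed N = 133.3 rpm = 2.22167 rev/s
γ̇ = π·D·N / h = π · 0.0679 · 2.22167 / 0.0098 = 48.3585 s⁻¹
ΔT = η·γ̇²·t_res/(ρ·cp) = [451 × 48.3585² × 130.009] / [914 × 2086] = 71.9176 K

value=71.92 K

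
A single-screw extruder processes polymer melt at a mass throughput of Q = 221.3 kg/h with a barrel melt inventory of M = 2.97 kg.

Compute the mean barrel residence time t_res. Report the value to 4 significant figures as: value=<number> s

Q_s = Q / 3600 = 221.3 / 3600 = 0.0614722 kg/s
Mean residence time: t_res = M/Q_s = 2.97 kg / 0.0614722 kg/s = 48.3145 s

value=48.31 s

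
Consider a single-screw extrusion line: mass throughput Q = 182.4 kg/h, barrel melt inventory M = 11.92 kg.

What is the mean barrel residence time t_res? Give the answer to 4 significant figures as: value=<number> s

Throughput in SI: Q_s = 182.4 kg/h ÷ 3600 s/h = 0.0506667 kg/s
t_res = M / Q_s = 11.92 / 0.0506667 = 235.263 s

value=235.3 s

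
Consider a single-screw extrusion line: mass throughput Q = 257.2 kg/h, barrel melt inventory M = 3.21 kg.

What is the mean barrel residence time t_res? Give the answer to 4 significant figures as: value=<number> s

value=44.93 s

Throughput in SI: Q_s = 257.2 kg/h ÷ 3600 s/h = 0.0714444 kg/s
t_res = M / Q_s = 3.21 ÷ 0.0714444 = 44.93 s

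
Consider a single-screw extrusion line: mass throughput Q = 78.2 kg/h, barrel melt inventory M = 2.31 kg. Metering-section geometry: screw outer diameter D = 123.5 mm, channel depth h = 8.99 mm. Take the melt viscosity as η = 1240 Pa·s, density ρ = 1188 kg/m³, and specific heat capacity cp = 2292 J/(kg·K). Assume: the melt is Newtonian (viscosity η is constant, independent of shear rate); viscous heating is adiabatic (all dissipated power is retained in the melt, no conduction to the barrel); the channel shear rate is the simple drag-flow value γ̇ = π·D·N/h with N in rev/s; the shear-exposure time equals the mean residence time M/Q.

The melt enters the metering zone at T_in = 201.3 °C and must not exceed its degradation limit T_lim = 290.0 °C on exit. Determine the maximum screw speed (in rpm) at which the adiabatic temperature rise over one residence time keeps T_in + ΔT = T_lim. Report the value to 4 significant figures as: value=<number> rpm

Throughput in SI: Q_s = 78.2 kg/h ÷ 3600 s/h = 0.0217222 kg/s
t_res = M / Q_s = 2.31 ÷ 0.0217222 = 106.343 s
D = 123.5 mm = 0.1235 m;  h = 8.99 mm = 0.00899 m
ΔT_a = T_lim − T_in = 290.0 °C − 201.3 °C = 88.7 K
Invert ΔT = ηγ̇²t_res/(ρcp) for γ̇: γ̇_max² = ΔT_a ρ cp / (η t_res) = 88.7·1188·2292 / (1240·106.343) = 1831.58 s⁻²
γ̇_max = sqrt(1831.58) = 42.7969 s⁻¹
Solve γ̇ = πDN/h for N: N_max = γ̇_max·h/(π·D) = 42.7969 × 0.00899 / (π × 0.1235) = 0.991643 rev/s = 59.4986 rpm

value=59.50 rpm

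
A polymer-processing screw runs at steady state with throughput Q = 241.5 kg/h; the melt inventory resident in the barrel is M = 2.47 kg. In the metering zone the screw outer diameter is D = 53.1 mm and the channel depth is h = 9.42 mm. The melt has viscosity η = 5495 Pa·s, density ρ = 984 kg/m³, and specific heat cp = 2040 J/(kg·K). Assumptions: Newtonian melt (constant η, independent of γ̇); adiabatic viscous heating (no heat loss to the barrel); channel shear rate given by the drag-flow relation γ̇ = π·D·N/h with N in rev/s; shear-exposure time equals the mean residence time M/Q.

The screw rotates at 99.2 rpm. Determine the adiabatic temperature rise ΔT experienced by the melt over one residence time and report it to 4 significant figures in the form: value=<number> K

value=86.40 K

Q_s = Q / 3600 = 241.5 / 3600 = 0.0670833 kg/s
t_res = M / Q_s = 2.47 ÷ 0.0670833 = 36.8199 s
Convert to SI: D = 0.0531 m, h = 0.00942 m, N = 99.2/60 = 1.65333 rev/s
γ̇ = π·D·N / h = π · 0.0531 · 1.65333 / 0.00942 = 29.2788 s⁻¹
ΔT = η·γ̇²·t_res/(ρ·cp) = [5495 × 29.2788² × 36.8199] / [984 × 2040] = 86.4037 K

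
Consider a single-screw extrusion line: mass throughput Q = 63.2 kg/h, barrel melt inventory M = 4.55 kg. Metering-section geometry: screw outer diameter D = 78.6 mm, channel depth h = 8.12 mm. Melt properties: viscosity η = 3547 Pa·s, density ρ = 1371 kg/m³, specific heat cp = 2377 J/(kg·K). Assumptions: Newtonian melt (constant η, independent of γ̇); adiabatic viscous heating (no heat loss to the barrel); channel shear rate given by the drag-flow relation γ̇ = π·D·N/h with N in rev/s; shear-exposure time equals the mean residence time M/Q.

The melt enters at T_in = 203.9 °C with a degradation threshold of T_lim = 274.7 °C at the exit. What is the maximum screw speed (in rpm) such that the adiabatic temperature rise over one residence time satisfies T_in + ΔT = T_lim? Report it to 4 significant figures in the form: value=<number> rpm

Convert throughput: Q = 63.2 kg/h = 63.2/3600 = 0.0175556 kg/s
t_res = M / Q_s = 4.55 ÷ 0.0175556 = 259.177 s
Geometry in SI: D = 78.6 mm → 0.0786 m, h = 8.12 mm → 0.00812 m
Allowable rise: ΔT_a = T_lim − T_in = 274.7 − 203.9 = 70.8 K
γ̇_max² = ΔT_a·ρ·cp/(η·t_res) = 70.8·1371·2377/(3547·259.177) = 250.982 s⁻²
γ̇_max = √250.982 = 15.8424 s⁻¹
N_max = γ̇_max·h / (π·D) = 15.8424 · 0.00812 / (π · 0.0786) = 0.52096 rev/s = 31.2576 rpm

value=31.26 rpm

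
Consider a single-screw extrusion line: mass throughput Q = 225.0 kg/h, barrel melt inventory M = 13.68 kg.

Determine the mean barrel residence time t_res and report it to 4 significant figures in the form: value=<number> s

Q_s = Q / 3600 = 225.0 / 3600 = 0.0625 kg/s
t_res = M / Q_s = 13.68 ÷ 0.0625 = 218.88 s

value=218.9 s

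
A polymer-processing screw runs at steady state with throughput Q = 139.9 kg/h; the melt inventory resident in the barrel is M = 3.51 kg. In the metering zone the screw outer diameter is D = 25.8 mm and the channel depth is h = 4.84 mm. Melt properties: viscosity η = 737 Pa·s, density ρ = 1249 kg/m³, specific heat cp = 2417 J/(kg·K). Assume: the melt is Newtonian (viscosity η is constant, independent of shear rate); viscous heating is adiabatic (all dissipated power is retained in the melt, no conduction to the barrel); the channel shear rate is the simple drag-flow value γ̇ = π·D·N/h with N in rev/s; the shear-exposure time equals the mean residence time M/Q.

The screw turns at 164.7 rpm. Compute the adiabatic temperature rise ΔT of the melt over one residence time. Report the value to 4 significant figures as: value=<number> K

value=46.60 K

Convert throughput: Q = 139.9 kg/h = 139.9/3600 = 0.0388611 kg/s
t_res = M / Q_s = 3.51 ÷ 0.0388611 = 90.3217 s
D = 25.8 mm = 0.0258 m;  h = 4.84 mm = 0.00484 m;  N = 164.7 rpm / 60 = 2.745 rev/s
γ̇ = π D N / h = (π)(0.0258)(2.745) / 0.00484 = 45.9692 s⁻¹
Adiabatic rise: ΔT = η γ̇² t_res / (ρ cp) = 737·(45.9692)²·90.3217 / (1249·2417) = 46.5965 K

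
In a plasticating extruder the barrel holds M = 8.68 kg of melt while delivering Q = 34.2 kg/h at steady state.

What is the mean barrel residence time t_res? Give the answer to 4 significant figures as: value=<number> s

Throughput in SI: Q_s = 34.2 kg/h ÷ 3600 s/h = 0.0095 kg/s
Mean residence time: t_res = M/Q_s = 8.68 kg / 0.0095 kg/s = 913.684 s

value=913.7 s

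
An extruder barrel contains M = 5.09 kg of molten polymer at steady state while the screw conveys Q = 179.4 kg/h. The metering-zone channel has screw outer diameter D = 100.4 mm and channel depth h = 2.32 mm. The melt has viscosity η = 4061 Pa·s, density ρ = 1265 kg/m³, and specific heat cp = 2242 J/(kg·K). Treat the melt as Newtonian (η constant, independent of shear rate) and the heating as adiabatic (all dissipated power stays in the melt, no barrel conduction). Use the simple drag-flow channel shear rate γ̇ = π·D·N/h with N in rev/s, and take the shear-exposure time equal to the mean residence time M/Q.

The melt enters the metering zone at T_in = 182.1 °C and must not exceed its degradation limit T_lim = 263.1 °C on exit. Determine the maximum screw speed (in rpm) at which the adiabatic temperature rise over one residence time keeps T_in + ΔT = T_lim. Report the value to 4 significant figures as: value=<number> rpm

value=10.39 rpm

Q_s = Q / 3600 = 179.4 / 3600 = 0.0498333 kg/s
t_res = M / Q_s = 5.09 ÷ 0.0498333 = 102.14 s
Geometry in SI: D = 100.4 mm → 0.1004 m, h = 2.32 mm → 0.00232 m
Allowable rise: ΔT_a = T_lim − T_in = 263.1 − 182.1 = 81 K
γ̇_max² = ΔT_a·ρ·cp / (η·t_res) = [81 × 1265 × 2242] / [4061 × 102.14] = 553.835 s⁻²
γ̇_max = √553.835 = 23.5337 s⁻¹
N_max = γ̇_max h / (πD) = 23.5337·0.00232/(π·0.1004) = 0.173099 rev/s → ×60 = 10.3859 rpm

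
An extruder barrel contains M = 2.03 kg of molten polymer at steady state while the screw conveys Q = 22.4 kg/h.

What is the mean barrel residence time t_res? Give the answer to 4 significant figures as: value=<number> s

Q_s = Q / 3600 = 22.4 / 3600 = 0.00622222 kg/s
t_res = M / Q_s = 2.03 / 0.00622222 = 326.25 s

value=326.2 s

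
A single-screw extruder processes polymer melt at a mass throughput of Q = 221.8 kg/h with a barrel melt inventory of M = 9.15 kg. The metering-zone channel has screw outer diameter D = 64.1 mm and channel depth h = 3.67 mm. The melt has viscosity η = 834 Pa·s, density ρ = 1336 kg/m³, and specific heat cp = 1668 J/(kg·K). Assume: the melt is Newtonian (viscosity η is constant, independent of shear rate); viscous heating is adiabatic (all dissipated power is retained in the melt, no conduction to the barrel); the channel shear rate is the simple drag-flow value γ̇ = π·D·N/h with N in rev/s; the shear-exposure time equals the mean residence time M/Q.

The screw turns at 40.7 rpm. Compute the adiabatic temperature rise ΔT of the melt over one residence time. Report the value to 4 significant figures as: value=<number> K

Convert throughput: Q = 221.8 kg/h = 221.8/3600 = 0.0616111 kg/s
t_res = M / Q_s = 9.15 ÷ 0.0616111 = 148.512 s
Geometry in metres: D = 64.1 mm → 0.0641 m, h = 3.67 mm → 0.00367 m; screw speed N = 40.7 rpm = 0.678333 rev/s
γ̇ = π D N / h = (π)(0.0641)(0.678333) / 0.00367 = 37.2207 s⁻¹
ΔT = η·γ̇²·t_res / (ρ·cp) = 834 · (37.2207)² · 148.512 / (1336 · 1668) = 77.0009 K

value=77.00 K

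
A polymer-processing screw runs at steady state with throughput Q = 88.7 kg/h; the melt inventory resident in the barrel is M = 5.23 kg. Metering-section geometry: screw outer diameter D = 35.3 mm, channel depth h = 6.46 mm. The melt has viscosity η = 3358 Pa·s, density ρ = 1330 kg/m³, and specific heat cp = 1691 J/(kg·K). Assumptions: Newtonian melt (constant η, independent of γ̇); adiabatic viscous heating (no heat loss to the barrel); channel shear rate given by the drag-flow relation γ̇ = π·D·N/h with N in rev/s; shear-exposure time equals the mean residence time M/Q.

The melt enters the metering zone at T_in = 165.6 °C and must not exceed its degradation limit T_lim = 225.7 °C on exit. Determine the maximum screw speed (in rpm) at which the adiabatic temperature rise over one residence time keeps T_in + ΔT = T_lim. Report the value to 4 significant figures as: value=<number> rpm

value=48.13 rpm

Throughput in SI: Q_s = 88.7 kg/h ÷ 3600 s/h = 0.0246389 kg/s
Mean residence time: t_res = M/Q_s = 5.23 kg / 0.0246389 kg/s = 212.266 s
Convert to metres: D = 0.0353 m, h = 0.00646 m
ΔT_a = T_lim − T_in = 225.7 °C − 165.6 °C = 60.1 K
γ̇_max² = ΔT_a·ρ·cp/(η·t_res) = 60.1·1330·1691/(3358·212.266) = 189.631 s⁻²
Take the square root: γ̇_max = √(189.631) = 13.7706 s⁻¹
N_max = γ̇_max·h / (π·D) = 13.7706 · 0.00646 / (π · 0.0353) = 0.802162 rev/s = 48.1297 rpm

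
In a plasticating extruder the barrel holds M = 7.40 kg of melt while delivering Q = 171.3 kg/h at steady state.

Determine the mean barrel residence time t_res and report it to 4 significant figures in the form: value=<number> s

value=155.5 s

Throughput in SI: Q_s = 171.3 kg/h ÷ 3600 s/h = 0.0475833 kg/s
Mean residence time: t_res = M/Q_s = 7.40 kg / 0.0475833 kg/s = 155.517 s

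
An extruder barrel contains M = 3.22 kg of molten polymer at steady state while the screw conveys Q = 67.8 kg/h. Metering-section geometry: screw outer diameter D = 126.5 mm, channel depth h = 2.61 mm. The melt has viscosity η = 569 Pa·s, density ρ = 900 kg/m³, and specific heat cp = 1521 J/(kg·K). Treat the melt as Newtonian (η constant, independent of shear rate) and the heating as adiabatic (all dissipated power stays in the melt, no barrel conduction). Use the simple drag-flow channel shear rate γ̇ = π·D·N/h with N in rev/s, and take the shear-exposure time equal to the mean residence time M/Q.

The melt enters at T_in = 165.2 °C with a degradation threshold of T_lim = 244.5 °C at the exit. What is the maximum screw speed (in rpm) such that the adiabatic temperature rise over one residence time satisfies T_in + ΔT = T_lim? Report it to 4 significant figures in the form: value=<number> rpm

value=13.16 rpm

Throughput in SI: Q_s = 67.8 kg/h ÷ 3600 s/h = 0.0188333 kg/s
t_res = M / Q_s = 3.22 / 0.0188333 = 170.973 s
D = 126.5 mm = 0.1265 m;  h = 2.61 mm = 0.00261 m
ΔT_a = T_lim − T_in = 244.5 − 165.2 = 79.3 K
Invert ΔT = ηγ̇²t_res/(ρcp) for γ̇: γ̇_max² = ΔT_a ρ cp / (η t_res) = 79.3·900·1521 / (569·170.973) = 1115.85 s⁻²
γ̇_max = sqrt(1115.85) = 33.4043 s⁻¹
Solve γ̇ = πDN/h for N: N_max = γ̇_max·h/(π·D) = 33.4043 × 0.00261 / (π × 0.1265) = 0.219383 rev/s = 13.163 rpm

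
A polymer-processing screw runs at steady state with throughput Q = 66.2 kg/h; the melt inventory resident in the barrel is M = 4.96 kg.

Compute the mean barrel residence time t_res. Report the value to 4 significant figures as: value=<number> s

Q_s = Q / 3600 = 66.2 / 3600 = 0.0183889 kg/s
t_res = M / Q_s = 4.96 / 0.0183889 = 269.728 s

value=269.7 s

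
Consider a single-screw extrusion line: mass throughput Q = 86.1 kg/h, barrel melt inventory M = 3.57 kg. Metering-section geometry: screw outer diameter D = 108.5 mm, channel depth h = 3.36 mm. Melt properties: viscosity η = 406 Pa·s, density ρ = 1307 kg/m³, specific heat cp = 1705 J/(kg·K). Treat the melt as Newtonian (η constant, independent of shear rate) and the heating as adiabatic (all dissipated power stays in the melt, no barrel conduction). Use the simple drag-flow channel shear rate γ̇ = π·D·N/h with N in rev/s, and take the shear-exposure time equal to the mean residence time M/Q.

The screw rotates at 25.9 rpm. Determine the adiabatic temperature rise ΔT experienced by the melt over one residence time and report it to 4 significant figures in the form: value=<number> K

value=52.15 K

Convert throughput: Q = 86.1 kg/h = 86.1/3600 = 0.0239167 kg/s
t_res = M / Q_s = 3.57 ÷ 0.0239167 = 149.268 s
Geometry in metres: D = 108.5 mm → 0.1085 m, h = 3.36 mm → 0.00336 m; screw speed N = 25.9 rpm = 0.431667 rev/s
Shear rate: γ̇ = πDN/h = π·0.1085·0.431667/0.00336 = 43.7914 s⁻¹
Adiabatic rise: ΔT = η γ̇² t_res / (ρ cp) = 406·(43.7914)²·149.268 / (1307·1705) = 52.152 K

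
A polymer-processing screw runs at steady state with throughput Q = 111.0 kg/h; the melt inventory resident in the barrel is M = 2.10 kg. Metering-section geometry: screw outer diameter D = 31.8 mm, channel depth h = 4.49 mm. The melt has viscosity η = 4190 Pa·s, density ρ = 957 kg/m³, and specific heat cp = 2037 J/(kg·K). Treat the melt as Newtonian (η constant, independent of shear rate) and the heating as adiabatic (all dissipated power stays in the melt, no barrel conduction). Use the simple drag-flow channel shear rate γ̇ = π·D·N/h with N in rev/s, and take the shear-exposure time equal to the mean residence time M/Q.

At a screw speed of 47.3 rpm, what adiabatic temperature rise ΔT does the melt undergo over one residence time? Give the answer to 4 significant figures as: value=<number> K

value=45.04 K

Q_s = Q / 3600 = 111.0 / 3600 = 0.0308333 kg/s
t_res = M / Q_s = 2.10 / 0.0308333 = 68.1081 s
Geometry in metres: D = 31.8 mm → 0.0318 m, h = 4.49 mm → 0.00449 m; screw speed N = 47.3 rpm = 0.788333 rev/s
γ̇ = π·D·N / h = π · 0.0318 · 0.788333 / 0.00449 = 17.5404 s⁻¹
ΔT = η·γ̇²·t_res/(ρ·cp) = [4190 × 17.5404² × 68.1081] / [957 × 2037] = 45.0392 K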